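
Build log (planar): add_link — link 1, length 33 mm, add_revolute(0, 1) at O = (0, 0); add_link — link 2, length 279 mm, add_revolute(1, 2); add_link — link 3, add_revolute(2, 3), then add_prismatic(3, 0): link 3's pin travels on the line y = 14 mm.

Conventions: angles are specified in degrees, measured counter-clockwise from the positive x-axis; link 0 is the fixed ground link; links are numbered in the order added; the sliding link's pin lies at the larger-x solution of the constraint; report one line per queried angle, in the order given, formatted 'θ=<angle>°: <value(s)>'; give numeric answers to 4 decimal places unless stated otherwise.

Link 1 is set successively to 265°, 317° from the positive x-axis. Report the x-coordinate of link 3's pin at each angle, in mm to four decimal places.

geometry: r = 33 mm, L = 279 mm, e = 14 mm
θ=265°: crank pin P = (r cos θ, r sin θ) = (-2.876140, -32.874425)
θ=265°: h = r sin θ − e = -32.874425 − 14 = -46.874425
θ=265°: x = r cos θ + √(L² − h²) = -2.876140 + 275.034158 = 272.158019
θ=317°: crank pin P = (r cos θ, r sin θ) = (24.134672, -22.505946)
θ=317°: h = r sin θ − e = -22.505946 − 14 = -36.505946
θ=317°: x = r cos θ + √(L² − h²) = 24.134672 + 276.601366 = 300.736039

θ=265°: 272.1580
θ=317°: 300.7360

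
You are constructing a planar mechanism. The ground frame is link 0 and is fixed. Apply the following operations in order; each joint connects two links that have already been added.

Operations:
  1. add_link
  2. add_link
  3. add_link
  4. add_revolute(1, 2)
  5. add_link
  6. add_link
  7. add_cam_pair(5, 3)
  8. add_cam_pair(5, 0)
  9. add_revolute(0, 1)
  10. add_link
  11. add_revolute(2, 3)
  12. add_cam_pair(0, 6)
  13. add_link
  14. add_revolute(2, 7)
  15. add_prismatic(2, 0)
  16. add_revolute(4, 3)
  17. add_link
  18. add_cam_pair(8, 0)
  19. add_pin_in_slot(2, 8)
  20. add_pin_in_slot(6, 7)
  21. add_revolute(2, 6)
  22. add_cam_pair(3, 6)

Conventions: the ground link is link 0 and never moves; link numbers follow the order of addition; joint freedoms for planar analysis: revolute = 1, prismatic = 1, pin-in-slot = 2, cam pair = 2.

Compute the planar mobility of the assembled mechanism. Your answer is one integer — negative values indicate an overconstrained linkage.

(L,J1,J2)=(1,0,0); link0 fixed
link1: (2,0,0)
link2: (3,0,0)
link3: (4,0,0)
R 1-2 [J1]: (4,1,0)
link4: (5,1,0)
link5: (6,1,0)
C 5-3 [J2]: (6,1,1)
C 5-0 [J2]: (6,1,2)
R 0-1 [J1]: (6,2,2)
link6: (7,2,2)
R 2-3 [J1]: (7,3,2)
C 0-6 [J2]: (7,3,3)
link7: (8,3,3)
R 2-7 [J1]: (8,4,3)
P 2-0 [J1]: (8,5,3)
R 4-3 [J1]: (8,6,3)
link8: (9,6,3)
C 8-0 [J2]: (9,6,4)
PS 2-8 [J2]: (9,6,5)
PS 6-7 [J2]: (9,6,6)
R 2-6 [J1]: (9,7,6)
C 3-6 [J2]: (9,7,7)
Grübler: 3·8 − 2·7 − 7 = 3

M = 3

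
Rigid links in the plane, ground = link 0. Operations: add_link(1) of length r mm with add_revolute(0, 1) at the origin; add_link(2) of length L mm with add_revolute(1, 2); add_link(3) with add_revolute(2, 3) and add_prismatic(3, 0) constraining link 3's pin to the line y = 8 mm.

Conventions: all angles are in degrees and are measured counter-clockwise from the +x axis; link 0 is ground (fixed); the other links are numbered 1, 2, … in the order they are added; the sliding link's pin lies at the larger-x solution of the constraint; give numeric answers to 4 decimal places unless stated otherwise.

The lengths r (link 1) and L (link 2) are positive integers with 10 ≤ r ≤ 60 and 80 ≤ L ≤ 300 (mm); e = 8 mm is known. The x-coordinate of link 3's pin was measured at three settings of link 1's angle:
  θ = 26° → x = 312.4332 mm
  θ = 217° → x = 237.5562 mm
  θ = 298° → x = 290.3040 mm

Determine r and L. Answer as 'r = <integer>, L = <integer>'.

constraint per measurement: (x − r cos θ)² + (r sin θ − e)² = L²
subtracting the θ₁ and θ₂ equations cancels the r² and L² terms:
r = (x₁² − x₂²) / (2[(x₁cos θ₁ + e sin θ₁) − (x₂cos θ₂ + e sin θ₂)]) = 43.0000 → r = 43
L² = (x₁ − r cos θ₁)² + (r sin θ₁ − e)² = 75075.9785 → L = 274.0000 → L = 274
check at θ₃=298°: x = 290.3040 (printed 290.3040) ✓

r = 43, L = 274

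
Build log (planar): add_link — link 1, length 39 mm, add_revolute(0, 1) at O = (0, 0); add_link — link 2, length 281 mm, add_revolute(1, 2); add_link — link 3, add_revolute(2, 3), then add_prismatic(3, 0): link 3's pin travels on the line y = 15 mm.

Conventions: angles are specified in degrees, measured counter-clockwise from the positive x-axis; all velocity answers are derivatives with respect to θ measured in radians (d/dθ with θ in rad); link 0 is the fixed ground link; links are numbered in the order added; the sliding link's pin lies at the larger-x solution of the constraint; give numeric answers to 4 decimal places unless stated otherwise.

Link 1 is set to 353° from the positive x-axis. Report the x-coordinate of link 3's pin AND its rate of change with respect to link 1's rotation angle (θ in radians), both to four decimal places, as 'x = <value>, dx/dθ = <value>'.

geometry: r = 39 mm, L = 281 mm, e = 15 mm
crank pin P = (r cos θ, r sin θ) = (38.709300, -4.752904)
h = r sin θ − e = -4.752904 − 15 = -19.752904
x = r cos θ + √(L² − h²) = 38.709300 + 280.304875 = 319.014175
dx/dθ = −r sin θ − h·r cos θ/√(L² − h²) (θ in radians; h = -19.752904) = 7.480724

x = 319.0142, dx/dθ = 7.4807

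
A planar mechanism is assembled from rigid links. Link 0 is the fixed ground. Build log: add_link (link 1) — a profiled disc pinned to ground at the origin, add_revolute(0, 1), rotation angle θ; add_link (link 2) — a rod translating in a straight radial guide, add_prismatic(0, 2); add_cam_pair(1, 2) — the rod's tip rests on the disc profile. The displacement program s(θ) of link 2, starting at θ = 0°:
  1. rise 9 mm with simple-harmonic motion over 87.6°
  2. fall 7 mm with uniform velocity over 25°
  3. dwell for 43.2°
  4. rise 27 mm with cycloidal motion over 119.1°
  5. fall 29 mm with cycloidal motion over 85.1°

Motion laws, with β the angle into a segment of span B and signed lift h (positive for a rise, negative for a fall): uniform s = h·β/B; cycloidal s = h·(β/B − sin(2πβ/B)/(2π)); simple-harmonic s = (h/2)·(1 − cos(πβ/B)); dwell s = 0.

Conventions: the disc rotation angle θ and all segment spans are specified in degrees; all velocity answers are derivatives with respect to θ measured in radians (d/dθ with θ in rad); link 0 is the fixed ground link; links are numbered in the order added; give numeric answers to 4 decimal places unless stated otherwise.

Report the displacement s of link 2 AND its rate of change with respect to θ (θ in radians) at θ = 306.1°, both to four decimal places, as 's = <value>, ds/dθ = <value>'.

seg 1 [0°–87.6°] simple-harmonic, h=9: full span → s += 9 → s = 9.0000
seg 2 [87.6°–112.6°] uniform, h=-7: full span → s += -7 → s = 2.0000
seg 3 [112.6°–155.8°] dwell: s stays 2.0000
seg 4 [155.8°–274.9°] cycloidal, h=27: full span → s += 27 → s = 29.0000
seg 5 [274.9°–360°] cycloidal, h=-29: θ=306.1° here. β=31.2, B=85.1. -29·(0.3666 − sin(2π·0.3666)/(2π)) = -7.2015 → s = 21.7985
velocity in seg [274.9°–360°] (cycloidal), θ in radians: β = 31.2° = 0.5445 rad, B = 85.1° = 1.4853 rad; ds/dθ = (h/B)(1 − cos(2πβ/B)) = ((-29)/1.4853)(1 − cos(2π·0.3666)) = -32.586206 mm/rad

s = 21.7985, ds/dθ = -32.5862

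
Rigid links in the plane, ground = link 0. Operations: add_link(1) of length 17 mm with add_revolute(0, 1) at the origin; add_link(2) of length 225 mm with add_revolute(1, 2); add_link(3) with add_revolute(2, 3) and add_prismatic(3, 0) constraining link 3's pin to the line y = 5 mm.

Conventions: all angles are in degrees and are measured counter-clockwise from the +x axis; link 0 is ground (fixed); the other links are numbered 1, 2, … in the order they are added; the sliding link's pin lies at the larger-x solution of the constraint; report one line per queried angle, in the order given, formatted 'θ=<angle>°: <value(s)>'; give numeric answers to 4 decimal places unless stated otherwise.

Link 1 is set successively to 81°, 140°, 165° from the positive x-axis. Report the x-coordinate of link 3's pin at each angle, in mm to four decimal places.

geometry: r = 17 mm, L = 225 mm, e = 5 mm
θ=81°: crank pin P = (r cos θ, r sin θ) = (2.659386, 16.790702)
θ=81°: h = r sin θ − e = 16.790702 − 5 = 11.790702
θ=81°: x = r cos θ + √(L² − h²) = 2.659386 + 224.690853 = 227.350239
θ=140°: crank pin P = (r cos θ, r sin θ) = (-13.022756, 10.927389)
θ=140°: h = r sin θ − e = 10.927389 − 5 = 5.927389
θ=140°: x = r cos θ + √(L² − h²) = -13.022756 + 224.921911 = 211.899155
θ=165°: crank pin P = (r cos θ, r sin θ) = (-16.420739, 4.399924)
θ=165°: h = r sin θ − e = 4.399924 − 5 = -0.600076
θ=165°: x = r cos θ + √(L² − h²) = -16.420739 + 224.999200 = 208.578461

θ=81°: 227.3502
θ=140°: 211.8992
θ=165°: 208.5785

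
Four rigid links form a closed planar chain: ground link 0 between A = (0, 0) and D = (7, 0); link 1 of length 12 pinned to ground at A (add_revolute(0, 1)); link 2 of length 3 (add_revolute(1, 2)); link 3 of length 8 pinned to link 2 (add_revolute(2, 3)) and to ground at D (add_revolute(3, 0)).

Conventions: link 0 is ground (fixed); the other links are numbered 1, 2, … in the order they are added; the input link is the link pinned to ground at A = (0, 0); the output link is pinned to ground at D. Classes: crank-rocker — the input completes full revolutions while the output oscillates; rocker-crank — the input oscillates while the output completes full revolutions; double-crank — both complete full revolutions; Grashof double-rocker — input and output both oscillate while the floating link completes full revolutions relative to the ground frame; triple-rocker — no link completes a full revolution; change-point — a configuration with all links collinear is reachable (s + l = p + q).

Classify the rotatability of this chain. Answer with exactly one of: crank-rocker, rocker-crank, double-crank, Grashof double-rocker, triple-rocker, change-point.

lengths: ground=7, input=12, coupler=3, output=8
sorted: s=3 (shortest), l=12 (longest), p+q=15
s + l = 15 vs p + q = 15
s + l = p + q → change-point (collinear configuration reachable)

change-point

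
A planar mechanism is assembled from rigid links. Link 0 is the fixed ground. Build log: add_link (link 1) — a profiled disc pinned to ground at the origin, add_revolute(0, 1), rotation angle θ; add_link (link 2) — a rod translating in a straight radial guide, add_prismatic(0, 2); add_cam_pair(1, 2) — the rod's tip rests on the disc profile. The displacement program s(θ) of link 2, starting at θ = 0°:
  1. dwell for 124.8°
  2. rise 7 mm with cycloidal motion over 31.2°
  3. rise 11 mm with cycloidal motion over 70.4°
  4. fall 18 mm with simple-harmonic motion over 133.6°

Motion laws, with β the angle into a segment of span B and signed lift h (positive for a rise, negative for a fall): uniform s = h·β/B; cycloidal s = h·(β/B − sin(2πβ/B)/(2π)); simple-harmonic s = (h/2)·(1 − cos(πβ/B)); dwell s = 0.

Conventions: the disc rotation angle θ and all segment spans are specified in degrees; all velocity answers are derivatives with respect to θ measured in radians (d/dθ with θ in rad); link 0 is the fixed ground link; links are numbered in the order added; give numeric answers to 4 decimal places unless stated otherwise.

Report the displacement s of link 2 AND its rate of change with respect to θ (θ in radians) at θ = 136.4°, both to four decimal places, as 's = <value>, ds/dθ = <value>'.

seg 1 [0°–124.8°] dwell: s stays 0.0000
seg 2 [124.8°–156°] cycloidal, h=7: θ=136.4° here. β=11.6, B=31.2. 7·(0.3718 − sin(2π·0.3718)/(2π)) = 1.7991 → s = 1.7991
velocity in seg [124.8°–156°] (cycloidal), θ in radians: β = 11.6° = 0.2025 rad, B = 31.2° = 0.5445 rad; ds/dθ = (h/B)(1 − cos(2πβ/B)) = (7/0.5445)(1 − cos(2π·0.3718)) = 21.759671 mm/rad

s = 1.7991, ds/dθ = 21.7597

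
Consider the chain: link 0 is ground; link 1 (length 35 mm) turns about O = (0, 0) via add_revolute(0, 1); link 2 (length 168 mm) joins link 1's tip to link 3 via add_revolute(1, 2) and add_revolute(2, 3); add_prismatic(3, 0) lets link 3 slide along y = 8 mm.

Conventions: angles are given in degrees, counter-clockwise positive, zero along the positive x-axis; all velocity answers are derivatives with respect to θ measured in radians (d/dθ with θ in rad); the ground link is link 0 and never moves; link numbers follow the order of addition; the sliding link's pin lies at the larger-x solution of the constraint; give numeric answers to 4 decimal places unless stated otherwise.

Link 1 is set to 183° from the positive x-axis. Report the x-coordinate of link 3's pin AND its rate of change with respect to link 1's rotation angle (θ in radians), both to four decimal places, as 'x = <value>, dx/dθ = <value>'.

geometry: r = 35 mm, L = 168 mm, e = 8 mm
crank pin P = (r cos θ, r sin θ) = (-34.952034, -1.831758)
h = r sin θ − e = -1.831758 − 8 = -9.831758
x = r cos θ + √(L² − h²) = -34.952034 + 167.712064 = 132.760031
dx/dθ = −r sin θ − h·r cos θ/√(L² − h²) (θ in radians; h = -9.831758) = -0.217229

x = 132.7600, dx/dθ = -0.2172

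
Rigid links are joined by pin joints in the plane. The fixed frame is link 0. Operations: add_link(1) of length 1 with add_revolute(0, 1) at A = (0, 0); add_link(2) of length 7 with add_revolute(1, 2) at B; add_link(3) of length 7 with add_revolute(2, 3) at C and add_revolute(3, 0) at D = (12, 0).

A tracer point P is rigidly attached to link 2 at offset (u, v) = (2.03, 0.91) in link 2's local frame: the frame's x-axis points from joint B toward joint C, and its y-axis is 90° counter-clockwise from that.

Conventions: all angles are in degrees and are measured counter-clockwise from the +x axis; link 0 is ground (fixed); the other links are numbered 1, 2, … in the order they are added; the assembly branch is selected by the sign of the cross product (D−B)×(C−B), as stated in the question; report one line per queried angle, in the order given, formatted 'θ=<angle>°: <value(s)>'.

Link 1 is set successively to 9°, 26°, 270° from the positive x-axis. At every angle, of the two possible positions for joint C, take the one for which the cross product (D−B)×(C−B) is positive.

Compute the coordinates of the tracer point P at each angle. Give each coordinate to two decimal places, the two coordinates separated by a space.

A=(0,0), D=(12.00,0)
θ=9°: B = A + 1.00·(cos9°, sin9°) = (0.9877, 0.1564)
θ=9°: |BD| = 11.0134
θ=9°: circle(B,7.00) ∩ circle(D,7.00): a=5.5067, h=4.3216
θ=9°:   candidates: C₊=(6.5552,4.3994) cross=47.595; C₋=(6.4325,-4.2429) cross=-47.595
θ=9°:   branch + wants cross > 0 → take C=(6.5552,4.3994) (cross=47.595)
θ=9°: ex = (C−B)/|BC| = (0.7954,0.6061); ey = (-0.6061,0.7954)
θ=9°: P = B + 2.03·ex + 0.91·ey = (2.0507,2.1107)
θ=26°: B = A + 1.00·(cos26°, sin26°) = (0.8988, 0.4384)
θ=26°: |BD| = 11.1099
θ=26°: circle(B,7.00) ∩ circle(D,7.00): a=5.5549, h=4.2594
θ=26°:   candidates: C₊=(6.6175,4.4753) cross=47.322; C₋=(6.2813,-4.0369) cross=-47.322
θ=26°:   branch + wants cross > 0 → take C=(6.6175,4.4753) (cross=47.322)
θ=26°: ex = (C−B)/|BC| = (0.8170,0.5767); ey = (-0.5767,0.8170)
θ=26°: P = B + 2.03·ex + 0.91·ey = (2.0324,2.3525)
θ=270°: B = A + 1.00·(cos270°, sin270°) = (-0.0000, -1.0000)
θ=270°: |BD| = 12.0416
θ=270°: circle(B,7.00) ∩ circle(D,7.00): a=6.0208, h=3.5707
θ=270°:   candidates: C₊=(5.7035,3.0584) cross=42.997; C₋=(6.2965,-4.0584) cross=-42.997
θ=270°:   branch + wants cross > 0 → take C=(5.7035,3.0584) (cross=42.997)
θ=270°: ex = (C−B)/|BC| = (0.8148,0.5798); ey = (-0.5798,0.8148)
θ=270°: P = B + 2.03·ex + 0.91·ey = (1.1264,0.9184)

θ=9°: 2.05 2.11
θ=26°: 2.03 2.35
θ=270°: 1.13 0.92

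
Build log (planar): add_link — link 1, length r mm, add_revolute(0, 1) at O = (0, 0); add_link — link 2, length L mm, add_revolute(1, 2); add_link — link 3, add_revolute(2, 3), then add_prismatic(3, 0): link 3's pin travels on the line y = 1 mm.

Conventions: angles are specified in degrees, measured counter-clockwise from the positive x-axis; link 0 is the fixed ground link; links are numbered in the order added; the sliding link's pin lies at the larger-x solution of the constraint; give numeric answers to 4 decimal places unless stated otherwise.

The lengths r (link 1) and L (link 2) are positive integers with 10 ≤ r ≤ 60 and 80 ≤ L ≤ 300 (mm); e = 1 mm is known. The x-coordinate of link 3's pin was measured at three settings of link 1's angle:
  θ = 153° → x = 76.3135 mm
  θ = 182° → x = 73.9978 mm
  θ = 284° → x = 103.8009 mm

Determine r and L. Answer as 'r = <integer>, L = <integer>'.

constraint per measurement: (x − r cos θ)² + (r sin θ − e)² = L²
subtracting the θ₁ and θ₂ equations cancels the r² and L² terms:
r = (x₁² − x₂²) / (2[(x₁cos θ₁ + e sin θ₁) − (x₂cos θ₂ + e sin θ₂)]) = 27.0003 → r = 27
L² = (x₁ − r cos θ₁)² + (r sin θ₁ − e)² = 10201.0094 → L = 101.0000 → L = 101
check at θ₃=284°: x = 103.8009 (printed 103.8009) ✓

r = 27, L = 101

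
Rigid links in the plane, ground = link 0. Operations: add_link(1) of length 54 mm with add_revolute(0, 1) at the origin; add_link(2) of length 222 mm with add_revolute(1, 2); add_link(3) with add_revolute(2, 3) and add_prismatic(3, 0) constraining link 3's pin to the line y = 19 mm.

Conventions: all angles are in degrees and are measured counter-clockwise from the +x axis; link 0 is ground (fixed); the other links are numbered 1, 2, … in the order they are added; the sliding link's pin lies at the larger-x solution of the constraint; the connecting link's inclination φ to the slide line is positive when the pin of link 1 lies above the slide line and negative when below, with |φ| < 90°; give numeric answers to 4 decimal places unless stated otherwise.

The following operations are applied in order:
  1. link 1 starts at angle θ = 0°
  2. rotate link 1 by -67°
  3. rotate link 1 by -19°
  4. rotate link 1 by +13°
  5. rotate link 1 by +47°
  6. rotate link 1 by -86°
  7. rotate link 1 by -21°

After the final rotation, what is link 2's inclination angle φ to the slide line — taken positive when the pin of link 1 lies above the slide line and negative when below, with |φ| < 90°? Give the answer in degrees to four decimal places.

geometry: r = 54 mm, L = 222 mm, e = 19 mm; θ starts at 0°
rotate link 1 by -67°: θ ← 0° -67° = -67°
rotate link 1 by -19°: θ ← -67° -19° = -86°
rotate link 1 by +13°: θ ← -86° +13° = -73°
rotate link 1 by +47°: θ ← -73° +47° = -26°
rotate link 1 by -86°: θ ← -26° -86° = -112°
rotate link 1 by -21°: θ ← -112° -21° = -133°
h = r sin θ − e = -39.493100 − 19 = -58.493100
sin φ = h / L = -58.493100 / 222 = -0.26348243
φ = arcsin(-0.26348243) = -15.276798°

-15.2768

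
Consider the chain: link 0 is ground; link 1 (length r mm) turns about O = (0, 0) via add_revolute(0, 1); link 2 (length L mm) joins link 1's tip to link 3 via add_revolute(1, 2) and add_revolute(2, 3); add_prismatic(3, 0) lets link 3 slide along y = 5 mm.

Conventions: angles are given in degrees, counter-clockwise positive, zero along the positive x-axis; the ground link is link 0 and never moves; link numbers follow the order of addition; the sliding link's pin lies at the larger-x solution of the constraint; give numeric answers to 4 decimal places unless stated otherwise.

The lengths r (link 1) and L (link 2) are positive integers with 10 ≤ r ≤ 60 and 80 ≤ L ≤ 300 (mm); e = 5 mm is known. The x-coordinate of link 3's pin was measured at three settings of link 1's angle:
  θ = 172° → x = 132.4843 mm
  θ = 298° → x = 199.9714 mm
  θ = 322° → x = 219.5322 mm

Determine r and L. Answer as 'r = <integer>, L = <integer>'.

constraint per measurement: (x − r cos θ)² + (r sin θ − e)² = L²
subtracting the θ₁ and θ₂ equations cancels the r² and L² terms:
r = (x₁² − x₂²) / (2[(x₁cos θ₁ + e sin θ₁) − (x₂cos θ₂ + e sin θ₂)]) = 51.0000 → r = 51
L² = (x₁ − r cos θ₁)² + (r sin θ₁ − e)² = 33488.9986 → L = 183.0000 → L = 183
check at θ₃=322°: x = 219.5322 (printed 219.5322) ✓

r = 51, L = 183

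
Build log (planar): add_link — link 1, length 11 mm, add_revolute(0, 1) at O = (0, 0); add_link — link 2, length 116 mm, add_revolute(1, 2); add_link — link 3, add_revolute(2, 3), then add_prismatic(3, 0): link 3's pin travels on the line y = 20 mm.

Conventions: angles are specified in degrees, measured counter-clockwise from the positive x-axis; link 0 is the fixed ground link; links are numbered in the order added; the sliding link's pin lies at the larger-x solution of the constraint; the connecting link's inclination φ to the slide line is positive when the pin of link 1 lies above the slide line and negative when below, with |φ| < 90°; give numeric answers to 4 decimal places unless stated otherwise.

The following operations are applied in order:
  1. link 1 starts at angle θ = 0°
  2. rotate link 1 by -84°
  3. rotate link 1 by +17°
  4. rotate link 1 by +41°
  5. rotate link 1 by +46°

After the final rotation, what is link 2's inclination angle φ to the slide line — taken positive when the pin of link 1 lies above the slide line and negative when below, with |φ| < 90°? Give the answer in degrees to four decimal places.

geometry: r = 11 mm, L = 116 mm, e = 20 mm; θ starts at 0°
rotate link 1 by -84°: θ ← 0° -84° = -84°
rotate link 1 by +17°: θ ← -84° +17° = -67°
rotate link 1 by +41°: θ ← -67° +41° = -26°
rotate link 1 by +46°: θ ← -26° +46° = 20°
h = r sin θ − e = 3.762222 − 20 = -16.237778
sin φ = h / L = -16.237778 / 116 = -0.13998085
φ = arcsin(-0.13998085) = -8.046738°

-8.0467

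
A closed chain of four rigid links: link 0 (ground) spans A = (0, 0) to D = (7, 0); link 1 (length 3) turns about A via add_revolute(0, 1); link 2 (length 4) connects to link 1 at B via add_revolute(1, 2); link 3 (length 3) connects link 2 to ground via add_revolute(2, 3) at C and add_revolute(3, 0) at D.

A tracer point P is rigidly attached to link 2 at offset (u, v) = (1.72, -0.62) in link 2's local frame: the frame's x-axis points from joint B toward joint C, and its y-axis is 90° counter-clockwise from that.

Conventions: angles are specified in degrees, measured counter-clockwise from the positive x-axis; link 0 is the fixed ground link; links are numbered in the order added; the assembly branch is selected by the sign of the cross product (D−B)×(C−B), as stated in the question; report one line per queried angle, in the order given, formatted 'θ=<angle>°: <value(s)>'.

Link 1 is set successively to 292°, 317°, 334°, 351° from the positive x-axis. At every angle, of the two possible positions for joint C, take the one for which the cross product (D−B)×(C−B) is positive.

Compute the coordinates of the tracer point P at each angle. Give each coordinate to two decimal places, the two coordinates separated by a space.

A=(0,0), D=(7.00,0)
θ=292°: B = A + 3.00·(cos292°, sin292°) = (1.1238, -2.7816)
θ=292°: |BD| = 6.5013
θ=292°: circle(B,4.00) ∩ circle(D,3.00): a=3.7890, h=1.2820
θ=292°:   candidates: C₊=(4.0000,-0.0017) cross=8.335; C₋=(5.0970,-2.3192) cross=-8.335
θ=292°:   branch + wants cross > 0 → take C=(4.0000,-0.0017) (cross=8.335)
θ=292°: ex = (C−B)/|BC| = (0.7190,0.6950); ey = (-0.6950,0.7190)
θ=292°: P = B + 1.72·ex + -0.62·ey = (2.7915,-2.0320)
θ=317°: B = A + 3.00·(cos317°, sin317°) = (2.1941, -2.0460)
θ=317°: |BD| = 5.2233
θ=317°: circle(B,4.00) ∩ circle(D,3.00): a=3.2817, h=2.2870
θ=317°:   candidates: C₊=(4.3177,1.3437) cross=11.946; C₋=(6.1094,-2.8647) cross=-11.946
θ=317°:   branch + wants cross > 0 → take C=(4.3177,1.3437) (cross=11.946)
θ=317°: ex = (C−B)/|BC| = (0.5309,0.8474); ey = (-0.8474,0.5309)
θ=317°: P = B + 1.72·ex + -0.62·ey = (3.6326,-0.9176)
θ=334°: B = A + 3.00·(cos334°, sin334°) = (2.6964, -1.3151)
θ=334°: |BD| = 4.5001
θ=334°: circle(B,4.00) ∩ circle(D,3.00): a=3.0278, h=2.6139
θ=334°:   candidates: C₊=(4.8281,2.0695) cross=11.763; C₋=(6.3559,-2.9300) cross=-11.763
θ=334°:   branch + wants cross > 0 → take C=(4.8281,2.0695) (cross=11.763)
θ=334°: ex = (C−B)/|BC| = (0.5329,0.8462); ey = (-0.8462,0.5329)
θ=334°: P = B + 1.72·ex + -0.62·ey = (4.1376,-0.1901)
θ=351°: B = A + 3.00·(cos351°, sin351°) = (2.9631, -0.4693)
θ=351°: |BD| = 4.0641
θ=351°: circle(B,4.00) ∩ circle(D,3.00): a=2.8933, h=2.7621
θ=351°:   candidates: C₊=(5.5180,2.6084) cross=11.225; C₋=(6.1559,-2.8788) cross=-11.225
θ=351°:   branch + wants cross > 0 → take C=(5.5180,2.6084) (cross=11.225)
θ=351°: ex = (C−B)/|BC| = (0.6387,0.7694); ey = (-0.7694,0.6387)
θ=351°: P = B + 1.72·ex + -0.62·ey = (4.5387,0.4581)

θ=292°: 2.79 -2.03
θ=317°: 3.63 -0.92
θ=334°: 4.14 -0.19
θ=351°: 4.54 0.46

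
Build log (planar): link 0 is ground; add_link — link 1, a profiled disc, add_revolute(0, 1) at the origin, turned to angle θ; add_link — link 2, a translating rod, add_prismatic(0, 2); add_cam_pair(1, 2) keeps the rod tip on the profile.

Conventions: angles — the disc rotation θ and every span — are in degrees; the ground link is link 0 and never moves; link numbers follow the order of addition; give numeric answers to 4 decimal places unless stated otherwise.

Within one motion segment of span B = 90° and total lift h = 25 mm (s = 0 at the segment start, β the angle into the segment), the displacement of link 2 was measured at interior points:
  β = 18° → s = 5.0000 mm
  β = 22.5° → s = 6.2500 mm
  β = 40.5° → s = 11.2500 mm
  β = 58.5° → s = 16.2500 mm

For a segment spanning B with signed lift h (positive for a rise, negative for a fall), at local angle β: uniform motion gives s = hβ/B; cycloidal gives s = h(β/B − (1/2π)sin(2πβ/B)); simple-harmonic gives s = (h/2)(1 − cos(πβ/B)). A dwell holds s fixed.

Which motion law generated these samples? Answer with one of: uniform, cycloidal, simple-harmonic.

candidates at β/B = r: uniform s = h·r (linear in β); cycloidal s = h·(r − sin(2πr)/(2π)); simple-harmonic s = (h/2)(1 − cos(πr))
β=18°: printed 5.0000 | uniform 5.0000, cycloidal 1.2159, simple-harmonic 2.3873
β=22.5°: printed 6.2500 | uniform 6.2500, cycloidal 2.2711, simple-harmonic 3.6612
β=40.5°: printed 11.2500 | uniform 11.2500, cycloidal 10.0205, simple-harmonic 10.5446
β=58.5°: printed 16.2500 | uniform 16.2500, cycloidal 19.4690, simple-harmonic 18.1749
only one law matches every sample → uniform

uniform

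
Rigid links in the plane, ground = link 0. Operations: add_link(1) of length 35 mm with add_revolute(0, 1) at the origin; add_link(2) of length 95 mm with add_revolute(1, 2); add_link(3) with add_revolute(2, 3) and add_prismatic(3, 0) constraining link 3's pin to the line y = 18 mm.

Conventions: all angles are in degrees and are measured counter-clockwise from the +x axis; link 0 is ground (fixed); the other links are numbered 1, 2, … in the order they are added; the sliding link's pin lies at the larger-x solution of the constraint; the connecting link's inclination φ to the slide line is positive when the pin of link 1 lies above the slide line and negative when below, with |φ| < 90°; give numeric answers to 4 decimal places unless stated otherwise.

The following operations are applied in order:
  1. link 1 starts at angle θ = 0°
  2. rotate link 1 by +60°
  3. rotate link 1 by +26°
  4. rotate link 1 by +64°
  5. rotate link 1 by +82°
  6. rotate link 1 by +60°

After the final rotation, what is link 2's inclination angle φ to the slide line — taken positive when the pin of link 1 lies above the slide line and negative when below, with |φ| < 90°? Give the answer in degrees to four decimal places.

geometry: r = 35 mm, L = 95 mm, e = 18 mm; θ starts at 0°
rotate link 1 by +60°: θ ← 0° +60° = 60°
rotate link 1 by +26°: θ ← 60° +26° = 86°
rotate link 1 by +64°: θ ← 86° +64° = 150°
rotate link 1 by +82°: θ ← 150° +82° = 232°
rotate link 1 by +60°: θ ← 232° +60° = 292°
h = r sin θ − e = -32.451435 − 18 = -50.451435
sin φ = h / L = -50.451435 / 95 = -0.53106774
φ = arcsin(-0.53106774) = -32.077626°

-32.0776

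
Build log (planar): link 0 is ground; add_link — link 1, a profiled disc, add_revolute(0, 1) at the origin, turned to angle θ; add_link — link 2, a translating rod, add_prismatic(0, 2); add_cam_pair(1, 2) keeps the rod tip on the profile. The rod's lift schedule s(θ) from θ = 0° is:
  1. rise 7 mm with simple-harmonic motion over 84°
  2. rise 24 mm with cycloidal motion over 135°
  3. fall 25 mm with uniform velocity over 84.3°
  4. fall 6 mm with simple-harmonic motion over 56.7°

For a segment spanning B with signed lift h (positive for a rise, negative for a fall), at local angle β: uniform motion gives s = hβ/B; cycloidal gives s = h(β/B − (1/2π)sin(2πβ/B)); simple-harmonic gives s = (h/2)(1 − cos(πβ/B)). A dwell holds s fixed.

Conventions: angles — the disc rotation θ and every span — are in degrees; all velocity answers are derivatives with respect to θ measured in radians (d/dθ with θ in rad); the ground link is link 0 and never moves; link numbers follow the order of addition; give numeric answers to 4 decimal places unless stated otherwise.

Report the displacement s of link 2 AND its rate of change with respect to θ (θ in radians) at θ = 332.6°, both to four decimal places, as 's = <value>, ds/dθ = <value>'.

seg 1 [0°–84°] simple-harmonic, h=7: full span → s += 7 → s = 7.0000
seg 2 [84°–219°] cycloidal, h=24: full span → s += 24 → s = 31.0000
seg 3 [219°–303.3°] uniform, h=-25: full span → s += -25 → s = 6.0000
seg 4 [303.3°–360°] simple-harmonic, h=-6: θ=332.6° here. β=29.3, B=56.7. -6/2·(1 − cos(π·0.5168)) = -3.1578 → s = 2.8422
velocity in seg [303.3°–360°] (simple-harmonic), θ in radians: β = 29.3° = 0.5114 rad, B = 56.7° = 0.9896 rad; ds/dθ = (πh/(2B)) sin(πβ/B) = (π·(-6)/(2·0.9896)) sin(π·0.5168) = -9.510619 mm/rad

s = 2.8422, ds/dθ = -9.5106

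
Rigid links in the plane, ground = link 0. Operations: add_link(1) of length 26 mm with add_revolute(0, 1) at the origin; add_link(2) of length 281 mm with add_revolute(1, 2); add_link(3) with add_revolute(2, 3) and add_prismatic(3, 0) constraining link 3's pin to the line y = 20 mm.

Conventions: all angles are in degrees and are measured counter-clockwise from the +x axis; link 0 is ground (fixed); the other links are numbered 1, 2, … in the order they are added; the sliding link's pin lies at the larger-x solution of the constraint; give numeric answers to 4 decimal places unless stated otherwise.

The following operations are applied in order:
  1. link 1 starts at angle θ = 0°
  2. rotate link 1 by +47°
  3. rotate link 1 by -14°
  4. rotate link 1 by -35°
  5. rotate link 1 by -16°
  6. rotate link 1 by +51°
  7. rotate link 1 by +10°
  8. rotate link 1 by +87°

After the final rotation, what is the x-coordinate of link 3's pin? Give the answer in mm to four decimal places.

geometry: r = 26 mm, L = 281 mm, e = 20 mm; θ starts at 0°
rotate link 1 by +47°: θ ← 0° +47° = 47°
rotate link 1 by -14°: θ ← 47° -14° = 33°
rotate link 1 by -35°: θ ← 33° -35° = -2°
rotate link 1 by -16°: θ ← -2° -16° = -18°
rotate link 1 by +51°: θ ← -18° +51° = 33°
rotate link 1 by +10°: θ ← 33° +10° = 43°
rotate link 1 by +87°: θ ← 43° +87° = 130°
crank pin P = (r cos θ, r sin θ) = (-16.712478, 19.917156)
h = r sin θ − e = 19.917156 − 20 = -0.082844
x = r cos θ + √(L² − h²) = -16.712478 + 280.999988 = 264.287510

264.2875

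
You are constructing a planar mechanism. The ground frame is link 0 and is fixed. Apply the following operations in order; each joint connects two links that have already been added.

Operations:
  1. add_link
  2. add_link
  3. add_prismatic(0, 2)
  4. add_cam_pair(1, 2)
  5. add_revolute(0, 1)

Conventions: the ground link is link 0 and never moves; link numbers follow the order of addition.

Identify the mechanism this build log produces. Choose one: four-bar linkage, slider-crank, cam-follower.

links: 3 (incl. ground); joints: 1 revolute, 1 prismatic, 1 higher (cam) pair, forming one closed loop
3 links, revolute + prismatic + higher pair in one loop → cam-follower

cam-follower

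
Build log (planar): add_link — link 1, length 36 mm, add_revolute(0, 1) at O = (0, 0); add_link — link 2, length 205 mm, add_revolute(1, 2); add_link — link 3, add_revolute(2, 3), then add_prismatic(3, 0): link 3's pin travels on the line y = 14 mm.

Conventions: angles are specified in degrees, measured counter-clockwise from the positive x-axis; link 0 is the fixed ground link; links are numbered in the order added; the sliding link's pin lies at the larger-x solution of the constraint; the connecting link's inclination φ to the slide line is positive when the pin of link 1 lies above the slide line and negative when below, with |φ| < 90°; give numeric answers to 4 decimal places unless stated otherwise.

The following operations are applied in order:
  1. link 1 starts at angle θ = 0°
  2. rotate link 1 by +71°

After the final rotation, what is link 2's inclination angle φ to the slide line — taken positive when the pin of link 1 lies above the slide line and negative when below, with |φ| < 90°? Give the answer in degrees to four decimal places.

geometry: r = 36 mm, L = 205 mm, e = 14 mm; θ starts at 0°
rotate link 1 by +71°: θ ← 0° +71° = 71°
h = r sin θ − e = 34.038669 − 14 = 20.038669
sin φ = h / L = 20.038669 / 205 = 0.09774960
φ = arcsin(0.09774960) = 5.609597°

5.6096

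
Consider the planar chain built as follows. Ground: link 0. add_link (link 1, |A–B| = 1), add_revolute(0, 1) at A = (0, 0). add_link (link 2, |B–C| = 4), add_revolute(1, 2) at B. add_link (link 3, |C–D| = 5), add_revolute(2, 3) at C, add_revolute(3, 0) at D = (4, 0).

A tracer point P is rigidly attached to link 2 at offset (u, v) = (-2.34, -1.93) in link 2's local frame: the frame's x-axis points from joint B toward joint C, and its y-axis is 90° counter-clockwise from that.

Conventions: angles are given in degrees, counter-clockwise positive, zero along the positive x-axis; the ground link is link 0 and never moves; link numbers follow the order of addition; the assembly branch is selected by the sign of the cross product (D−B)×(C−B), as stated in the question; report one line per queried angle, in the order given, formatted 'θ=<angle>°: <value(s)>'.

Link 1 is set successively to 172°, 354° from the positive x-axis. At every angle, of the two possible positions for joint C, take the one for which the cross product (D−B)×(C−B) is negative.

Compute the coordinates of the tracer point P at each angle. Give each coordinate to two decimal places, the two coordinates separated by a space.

A=(0,0), D=(4.00,0)
θ=172°: B = A + 1.00·(cos172°, sin172°) = (-0.9903, 0.1392)
θ=172°: |BD| = 4.9922
θ=172°: circle(B,4.00) ∩ circle(D,5.00): a=1.5947, h=3.6684
θ=172°:   candidates: C₊=(0.7061,3.7617) cross=18.313; C₋=(0.5015,-3.5722) cross=-18.313
θ=172°:   branch - wants cross < 0 → take C=(0.5015,-3.5722) (cross=-18.313)
θ=172°: ex = (C−B)/|BC| = (0.3730,-0.9279); ey = (0.9279,0.3730)
θ=172°: P = B + -2.34·ex + -1.93·ey = (-3.6537,1.5905)
θ=354°: B = A + 1.00·(cos354°, sin354°) = (0.9945, -0.1045)
θ=354°: |BD| = 3.0073
θ=354°: circle(B,4.00) ∩ circle(D,5.00): a=0.0073, h=4.0000
θ=354°:   candidates: C₊=(0.8628,3.8933) cross=12.029; C₋=(1.1408,-4.1019) cross=-12.029
θ=354°:   branch - wants cross < 0 → take C=(1.1408,-4.1019) (cross=-12.029)
θ=354°: ex = (C−B)/|BC| = (0.0366,-0.9993); ey = (0.9993,0.0366)
θ=354°: P = B + -2.34·ex + -1.93·ey = (-1.0198,2.1633)

θ=172°: -3.65 1.59
θ=354°: -1.02 2.16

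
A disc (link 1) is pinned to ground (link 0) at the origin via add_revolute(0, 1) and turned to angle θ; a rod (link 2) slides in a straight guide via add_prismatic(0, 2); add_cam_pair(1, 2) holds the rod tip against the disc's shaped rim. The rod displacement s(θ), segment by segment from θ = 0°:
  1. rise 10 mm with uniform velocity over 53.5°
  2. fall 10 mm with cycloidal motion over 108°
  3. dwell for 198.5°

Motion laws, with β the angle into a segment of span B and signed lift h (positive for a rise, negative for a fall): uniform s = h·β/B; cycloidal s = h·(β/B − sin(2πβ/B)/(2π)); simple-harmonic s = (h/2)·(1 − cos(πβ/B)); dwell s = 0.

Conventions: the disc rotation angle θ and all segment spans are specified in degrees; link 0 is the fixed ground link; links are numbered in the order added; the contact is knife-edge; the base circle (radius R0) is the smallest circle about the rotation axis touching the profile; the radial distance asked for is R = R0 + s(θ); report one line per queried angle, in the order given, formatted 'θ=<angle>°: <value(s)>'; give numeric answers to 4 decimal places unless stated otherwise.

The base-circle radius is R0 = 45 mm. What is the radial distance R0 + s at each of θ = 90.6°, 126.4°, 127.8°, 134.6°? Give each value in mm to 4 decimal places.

segment 1 (0° to 53.5°, uniform, h = 10) is passed completely: s = 0.0000 + (10) = 10.0000
θ = 90.6° falls in segment 2 (53.5° to 161.5°, cycloidal, h = -10): β = 90.6 − 53.5 = 37.1°, B = 108°; Δs = -10·(0.3435 − sin(2π·0.3435)/(2π)) = -2.1106; s = 10.0000 − 2.1106 = 7.8894
θ = 126.4° falls in segment 2 (53.5° to 161.5°, cycloidal, h = -10): β = 126.4 − 53.5 = 72.9°, B = 108°; Δs = -10·(0.6750 − sin(2π·0.6750)/(2π)) = -8.1681; s = 10.0000 − 8.1681 = 1.8319
θ = 127.8° falls in segment 2 (53.5° to 161.5°, cycloidal, h = -10): β = 127.8 − 53.5 = 74.3°, B = 108°; Δs = -10·(0.6880 − sin(2π·0.6880)/(2π)) = -8.3518; s = 10.0000 − 8.3518 = 1.6482
θ = 134.6° falls in segment 2 (53.5° to 161.5°, cycloidal, h = -10): β = 134.6 − 53.5 = 81.1°, B = 108°; Δs = -10·(0.7509 − sin(2π·0.7509)/(2π)) = -9.1008; s = 10.0000 − 9.1008 = 0.8992
θ=90.6°: R = R0 + s = 45 + 7.8894 = 52.8894
θ=126.4°: R = R0 + s = 45 + 1.8319 = 46.8319
θ=127.8°: R = R0 + s = 45 + 1.6482 = 46.6482
θ=134.6°: R = R0 + s = 45 + 0.8992 = 45.8992

θ=90.6°: 52.8894
θ=126.4°: 46.8319
θ=127.8°: 46.6482
θ=134.6°: 45.8992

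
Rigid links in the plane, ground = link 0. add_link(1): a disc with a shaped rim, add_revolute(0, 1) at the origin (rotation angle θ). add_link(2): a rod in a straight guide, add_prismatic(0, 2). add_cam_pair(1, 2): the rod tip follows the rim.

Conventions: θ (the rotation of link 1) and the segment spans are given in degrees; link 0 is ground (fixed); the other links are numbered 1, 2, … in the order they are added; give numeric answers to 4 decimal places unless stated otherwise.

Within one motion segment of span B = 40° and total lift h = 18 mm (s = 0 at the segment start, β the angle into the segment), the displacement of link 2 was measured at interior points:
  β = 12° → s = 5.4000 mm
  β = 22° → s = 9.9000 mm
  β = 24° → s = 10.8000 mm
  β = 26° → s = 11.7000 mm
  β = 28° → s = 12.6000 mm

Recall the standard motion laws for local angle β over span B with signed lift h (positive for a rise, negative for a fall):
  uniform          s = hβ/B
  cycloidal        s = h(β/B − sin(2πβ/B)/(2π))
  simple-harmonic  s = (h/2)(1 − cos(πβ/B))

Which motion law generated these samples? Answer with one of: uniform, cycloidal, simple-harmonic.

candidates at β/B = r: uniform s = h·r (linear in β); cycloidal s = h·(r − sin(2πr)/(2π)); simple-harmonic s = (h/2)(1 − cos(πr))
β=12°: printed 5.4000 | uniform 5.4000, cycloidal 2.6754, simple-harmonic 3.7099
β=22°: printed 9.9000 | uniform 9.9000, cycloidal 10.7853, simple-harmonic 10.4079
β=24°: printed 10.8000 | uniform 10.8000, cycloidal 12.4839, simple-harmonic 11.7812
β=26°: printed 11.7000 | uniform 11.7000, cycloidal 14.0177, simple-harmonic 13.0859
β=28°: printed 12.6000 | uniform 12.6000, cycloidal 15.3246, simple-harmonic 14.2901
only one law matches every sample → uniform

uniform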